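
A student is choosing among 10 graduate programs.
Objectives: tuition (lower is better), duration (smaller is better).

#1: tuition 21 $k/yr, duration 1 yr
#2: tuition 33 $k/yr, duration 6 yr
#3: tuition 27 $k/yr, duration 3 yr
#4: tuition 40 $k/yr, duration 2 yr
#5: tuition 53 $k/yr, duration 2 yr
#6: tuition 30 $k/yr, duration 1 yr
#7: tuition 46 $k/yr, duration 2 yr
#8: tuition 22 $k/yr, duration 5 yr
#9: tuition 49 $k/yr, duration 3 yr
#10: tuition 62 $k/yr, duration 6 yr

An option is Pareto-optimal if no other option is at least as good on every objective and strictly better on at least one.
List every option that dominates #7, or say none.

#1, #4, #6

#1: tuition 21≤46, duration 1≤2 — dominates #7.
#4: tuition 40≤46, duration 2≤2 — dominates #7.
#6: tuition 30≤46, duration 1≤2 — dominates #7.
Others (#2, #3, #5, #8, #9, #10) are each worse than #7 on at least one objective.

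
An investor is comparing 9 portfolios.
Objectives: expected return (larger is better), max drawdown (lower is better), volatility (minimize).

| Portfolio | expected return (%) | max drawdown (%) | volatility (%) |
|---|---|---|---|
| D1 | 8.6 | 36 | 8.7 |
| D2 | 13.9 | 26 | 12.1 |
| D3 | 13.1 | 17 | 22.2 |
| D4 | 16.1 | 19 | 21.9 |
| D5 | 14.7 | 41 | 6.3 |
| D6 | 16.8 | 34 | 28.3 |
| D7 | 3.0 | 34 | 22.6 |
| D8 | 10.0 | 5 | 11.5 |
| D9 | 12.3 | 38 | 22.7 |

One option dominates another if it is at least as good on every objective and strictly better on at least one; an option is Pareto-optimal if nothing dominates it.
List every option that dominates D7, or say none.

D2: expected return 13.9≥3.0, max drawdown 26≤34, volatility 12.1≤22.6 — dominates D7.
D3: expected return 13.1≥3.0, max drawdown 17≤34, volatility 22.2≤22.6 — dominates D7.
D4: expected return 16.1≥3.0, max drawdown 19≤34, volatility 21.9≤22.6 — dominates D7.
D8: expected return 10.0≥3.0, max drawdown 5≤34, volatility 11.5≤22.6 — dominates D7.
Others (D1, D5, D6, D9) are each worse than D7 on at least one objective.

D2, D3, D4, D8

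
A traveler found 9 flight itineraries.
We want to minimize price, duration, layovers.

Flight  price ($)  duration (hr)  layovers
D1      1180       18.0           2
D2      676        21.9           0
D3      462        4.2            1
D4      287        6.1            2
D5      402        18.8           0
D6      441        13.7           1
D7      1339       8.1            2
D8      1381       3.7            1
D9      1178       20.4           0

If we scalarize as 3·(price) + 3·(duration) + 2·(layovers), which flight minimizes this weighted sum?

D1: 3·1180 + 3·18.0 + 2·2 = 3598.0
D2: 3·676 + 3·21.9 + 2·0 = 2093.7
D3: 3·462 + 3·4.2 + 2·1 = 1400.6
D4: 3·287 + 3·6.1 + 2·2 = 883.3
D5: 3·402 + 3·18.8 + 2·0 = 1262.4
D6: 3·441 + 3·13.7 + 2·1 = 1366.1
D7: 3·1339 + 3·8.1 + 2·2 = 4045.3
D8: 3·1381 + 3·3.7 + 2·1 = 4156.1
D9: 3·1178 + 3·20.4 + 2·0 = 3595.2
Lowest: D4 at 883.3.

D4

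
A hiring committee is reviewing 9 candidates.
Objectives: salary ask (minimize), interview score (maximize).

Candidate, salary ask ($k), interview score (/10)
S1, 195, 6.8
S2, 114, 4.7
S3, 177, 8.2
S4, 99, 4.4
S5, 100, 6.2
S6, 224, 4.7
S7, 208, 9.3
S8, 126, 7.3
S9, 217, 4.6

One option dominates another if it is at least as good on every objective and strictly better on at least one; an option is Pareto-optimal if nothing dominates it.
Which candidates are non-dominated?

S3, S4, S5, S7, S8

S1: dominated by S3 (salary ask 177≤195, interview score 8.2≥6.8).
S2: dominated by S5 (salary ask 100≤114, interview score 6.2≥4.7).
S3: not dominated.
S4: not dominated (best salary ask).
S5: not dominated.
S6: dominated by S1 (salary ask 195≤224, interview score 6.8≥4.7).
S7: not dominated (best interview score).
S8: not dominated.
S9: dominated by S1 (salary ask 195≤217, interview score 6.8≥4.6).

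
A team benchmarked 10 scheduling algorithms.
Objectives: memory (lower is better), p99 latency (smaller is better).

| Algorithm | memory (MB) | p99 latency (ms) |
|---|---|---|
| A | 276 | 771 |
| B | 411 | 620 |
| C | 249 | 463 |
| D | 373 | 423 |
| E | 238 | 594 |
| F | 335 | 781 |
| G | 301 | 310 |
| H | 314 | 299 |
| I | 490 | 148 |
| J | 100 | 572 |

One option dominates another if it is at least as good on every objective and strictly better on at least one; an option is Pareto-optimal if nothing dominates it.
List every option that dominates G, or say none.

none

A: worse on p99 latency (771 vs 310).
B: worse on memory (411 vs 301).
C: worse on p99 latency (463 vs 310).
D: worse on memory (373 vs 301).
E: worse on p99 latency (594 vs 310).
F: worse on memory (335 vs 301).
H: worse on memory (314 vs 301).
I: worse on memory (490 vs 301).
J: worse on p99 latency (572 vs 310).
No option dominates G.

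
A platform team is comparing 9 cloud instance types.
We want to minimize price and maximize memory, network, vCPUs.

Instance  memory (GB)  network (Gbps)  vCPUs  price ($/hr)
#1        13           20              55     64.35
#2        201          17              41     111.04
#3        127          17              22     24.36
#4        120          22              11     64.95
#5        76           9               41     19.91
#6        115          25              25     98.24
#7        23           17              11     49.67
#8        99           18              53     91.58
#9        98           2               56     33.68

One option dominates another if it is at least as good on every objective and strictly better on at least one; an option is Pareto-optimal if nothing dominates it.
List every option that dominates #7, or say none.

#3

#3: memory 127≥23, network 17≥17, vCPUs 22≥11, price 24.36≤49.67 — dominates #7.
Others (#1, #2, #4, #5, #6, #8, #9) are each worse than #7 on at least one objective.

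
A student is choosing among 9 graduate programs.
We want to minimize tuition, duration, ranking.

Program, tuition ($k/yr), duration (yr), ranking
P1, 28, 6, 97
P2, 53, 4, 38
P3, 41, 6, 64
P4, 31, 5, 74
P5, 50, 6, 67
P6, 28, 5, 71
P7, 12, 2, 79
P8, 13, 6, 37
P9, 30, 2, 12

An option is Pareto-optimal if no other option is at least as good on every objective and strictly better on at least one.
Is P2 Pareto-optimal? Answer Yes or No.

P9 vs P2: tuition 30≤53, duration 2≤4, ranking 12≤38 — P9 is at least as good on every objective and strictly better on at least one, so P9 dominates P2.

No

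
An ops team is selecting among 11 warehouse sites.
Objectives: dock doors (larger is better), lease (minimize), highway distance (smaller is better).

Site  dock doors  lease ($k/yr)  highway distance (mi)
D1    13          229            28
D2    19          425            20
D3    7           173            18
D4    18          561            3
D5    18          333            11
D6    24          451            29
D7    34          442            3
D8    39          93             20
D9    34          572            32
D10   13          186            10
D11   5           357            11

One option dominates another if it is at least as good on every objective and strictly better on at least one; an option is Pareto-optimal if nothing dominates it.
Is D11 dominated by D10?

Yes

D10 vs D11: dock doors 13≥5, lease 186≤357, highway distance 10≤11 — D10 is at least as good on every objective with at least one strict improvement.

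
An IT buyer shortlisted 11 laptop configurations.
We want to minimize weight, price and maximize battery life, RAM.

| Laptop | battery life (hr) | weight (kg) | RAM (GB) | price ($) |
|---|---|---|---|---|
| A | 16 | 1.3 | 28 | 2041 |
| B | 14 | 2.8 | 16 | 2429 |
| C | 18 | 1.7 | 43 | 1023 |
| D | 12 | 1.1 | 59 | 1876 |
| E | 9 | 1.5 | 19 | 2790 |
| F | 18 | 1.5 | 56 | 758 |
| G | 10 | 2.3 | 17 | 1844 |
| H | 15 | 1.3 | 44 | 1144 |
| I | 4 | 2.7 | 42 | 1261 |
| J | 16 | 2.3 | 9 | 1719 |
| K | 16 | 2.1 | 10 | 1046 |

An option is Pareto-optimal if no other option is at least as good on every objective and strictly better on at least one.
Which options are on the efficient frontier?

A, D, F, H

A: not dominated.
B: dominated by A (battery life 16≥14, weight 1.3≤2.8, RAM 28≥16, price 2041≤2429).
C: dominated by F (battery life 18≥18, weight 1.5≤1.7, RAM 56≥43, price 758≤1023).
D: not dominated (best weight).
E: dominated by A (battery life 16≥9, weight 1.3≤1.5, RAM 28≥19, price 2041≤2790).
F: not dominated (best price).
G: dominated by C (battery life 18≥10, weight 1.7≤2.3, RAM 43≥17, price 1023≤1844).
H: not dominated.
I: dominated by C (battery life 18≥4, weight 1.7≤2.7, RAM 43≥42, price 1023≤1261).
J: dominated by C (battery life 18≥16, weight 1.7≤2.3, RAM 43≥9, price 1023≤1719).
K: dominated by C (battery life 18≥16, weight 1.7≤2.1, RAM 43≥10, price 1023≤1046).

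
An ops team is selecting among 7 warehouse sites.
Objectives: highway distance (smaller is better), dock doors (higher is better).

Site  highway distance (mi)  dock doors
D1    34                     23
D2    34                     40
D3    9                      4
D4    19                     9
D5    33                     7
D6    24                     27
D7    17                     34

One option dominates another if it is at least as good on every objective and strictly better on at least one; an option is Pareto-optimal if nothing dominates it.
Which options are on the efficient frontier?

D1: dominated by D2 (highway distance 34≤34, dock doors 40≥23).
D2: not dominated (best dock doors).
D3: not dominated (best highway distance).
D4: dominated by D7 (highway distance 17≤19, dock doors 34≥9).
D5: dominated by D4 (highway distance 19≤33, dock doors 9≥7).
D6: dominated by D7 (highway distance 17≤24, dock doors 34≥27).
D7: not dominated.

D2, D3, D7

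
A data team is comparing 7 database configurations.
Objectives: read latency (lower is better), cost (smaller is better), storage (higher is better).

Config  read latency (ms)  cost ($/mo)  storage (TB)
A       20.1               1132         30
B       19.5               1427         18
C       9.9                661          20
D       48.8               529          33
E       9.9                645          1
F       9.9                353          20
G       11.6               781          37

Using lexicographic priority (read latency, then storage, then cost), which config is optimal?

First minimize read latency: best is 9.9, kept {C, E, F}.
Then maximize storage: best is 20, kept {C, F}.
Then minimize cost: best is 353, kept {F}.

F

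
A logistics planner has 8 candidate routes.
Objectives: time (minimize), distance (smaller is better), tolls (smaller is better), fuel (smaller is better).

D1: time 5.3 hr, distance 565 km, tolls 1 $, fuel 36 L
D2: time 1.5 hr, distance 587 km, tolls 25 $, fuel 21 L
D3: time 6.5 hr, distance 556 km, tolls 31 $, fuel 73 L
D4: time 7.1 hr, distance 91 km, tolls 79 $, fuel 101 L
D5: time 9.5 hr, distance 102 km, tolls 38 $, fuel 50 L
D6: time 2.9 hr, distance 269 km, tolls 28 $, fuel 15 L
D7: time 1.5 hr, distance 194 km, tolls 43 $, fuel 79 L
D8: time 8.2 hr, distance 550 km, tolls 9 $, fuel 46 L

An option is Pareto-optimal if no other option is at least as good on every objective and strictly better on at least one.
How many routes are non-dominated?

D1: not dominated (best tolls).
D2: not dominated.
D3: dominated by D6 (time 2.9≤6.5, distance 269≤556, tolls 28≤31, fuel 15≤73).
D4: not dominated (best distance).
D5: not dominated.
D6: not dominated (best fuel).
D7: not dominated.
D8: not dominated.
Pareto-optimal: D1, D2, D4, D5, D6, D7, D8 → 7.

7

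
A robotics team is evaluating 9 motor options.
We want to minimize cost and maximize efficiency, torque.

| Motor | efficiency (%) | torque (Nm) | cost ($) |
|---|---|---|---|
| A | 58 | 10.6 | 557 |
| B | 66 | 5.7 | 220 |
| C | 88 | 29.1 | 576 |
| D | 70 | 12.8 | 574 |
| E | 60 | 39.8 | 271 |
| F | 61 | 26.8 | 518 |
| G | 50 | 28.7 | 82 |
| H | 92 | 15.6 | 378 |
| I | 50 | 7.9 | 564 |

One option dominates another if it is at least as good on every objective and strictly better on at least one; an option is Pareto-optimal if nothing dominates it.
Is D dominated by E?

E vs D: E is worse on efficiency (60 vs 70), so it does not dominate D.

No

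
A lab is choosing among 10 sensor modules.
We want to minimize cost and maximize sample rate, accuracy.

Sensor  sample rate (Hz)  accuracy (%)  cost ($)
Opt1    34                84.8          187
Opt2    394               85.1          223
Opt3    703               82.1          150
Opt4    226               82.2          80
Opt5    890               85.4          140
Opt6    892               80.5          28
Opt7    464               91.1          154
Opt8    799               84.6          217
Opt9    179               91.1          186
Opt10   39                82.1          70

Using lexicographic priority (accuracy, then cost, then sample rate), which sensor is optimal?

Opt7

First maximize accuracy: best is 91.1, kept {Opt7, Opt9}.
Then minimize cost: best is 154, kept {Opt7}.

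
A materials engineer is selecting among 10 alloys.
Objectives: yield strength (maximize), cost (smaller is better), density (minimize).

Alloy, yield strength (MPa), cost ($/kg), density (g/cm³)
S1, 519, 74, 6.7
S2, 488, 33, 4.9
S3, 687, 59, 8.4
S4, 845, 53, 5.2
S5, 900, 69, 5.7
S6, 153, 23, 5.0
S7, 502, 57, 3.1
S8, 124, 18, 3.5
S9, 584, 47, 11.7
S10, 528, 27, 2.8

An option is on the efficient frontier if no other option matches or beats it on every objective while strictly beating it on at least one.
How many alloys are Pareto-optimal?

6

S1: dominated by S4 (yield strength 845≥519, cost 53≤74, density 5.2≤6.7).
S2: dominated by S10 (yield strength 528≥488, cost 27≤33, density 2.8≤4.9).
S3: dominated by S4 (yield strength 845≥687, cost 53≤59, density 5.2≤8.4).
S4: not dominated.
S5: not dominated (best yield strength).
S6: not dominated.
S7: dominated by S10 (yield strength 528≥502, cost 27≤57, density 2.8≤3.1).
S8: not dominated (best cost).
S9: not dominated.
S10: not dominated (best density).
Pareto-optimal: S4, S5, S6, S8, S9, S10 → 6.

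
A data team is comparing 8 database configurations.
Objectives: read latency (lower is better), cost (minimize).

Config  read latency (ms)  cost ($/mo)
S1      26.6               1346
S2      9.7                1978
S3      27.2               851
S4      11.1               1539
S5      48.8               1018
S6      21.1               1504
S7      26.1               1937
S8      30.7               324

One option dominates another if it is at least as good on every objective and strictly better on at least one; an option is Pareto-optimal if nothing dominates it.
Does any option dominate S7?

Yes

S4 vs S7: read latency 11.1≤26.1, cost 1539≤1937 — S4 is at least as good on every objective and strictly better on at least one, so S4 dominates S7.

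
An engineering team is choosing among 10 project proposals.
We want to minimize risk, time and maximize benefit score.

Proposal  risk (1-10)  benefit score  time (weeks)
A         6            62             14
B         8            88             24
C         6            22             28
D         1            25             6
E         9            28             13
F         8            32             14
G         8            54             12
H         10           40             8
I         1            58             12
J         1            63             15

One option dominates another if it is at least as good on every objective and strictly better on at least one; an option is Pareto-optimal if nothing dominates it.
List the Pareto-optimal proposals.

A: not dominated.
B: not dominated (best benefit score).
C: dominated by A (risk 6≤6, benefit score 62≥22, time 14≤28).
D: not dominated (best time).
E: dominated by G (risk 8≤9, benefit score 54≥28, time 12≤13).
F: dominated by A (risk 6≤8, benefit score 62≥32, time 14≤14).
G: dominated by I (risk 1≤8, benefit score 58≥54, time 12≤12).
H: not dominated.
I: not dominated.
J: not dominated.

A, B, D, H, I, J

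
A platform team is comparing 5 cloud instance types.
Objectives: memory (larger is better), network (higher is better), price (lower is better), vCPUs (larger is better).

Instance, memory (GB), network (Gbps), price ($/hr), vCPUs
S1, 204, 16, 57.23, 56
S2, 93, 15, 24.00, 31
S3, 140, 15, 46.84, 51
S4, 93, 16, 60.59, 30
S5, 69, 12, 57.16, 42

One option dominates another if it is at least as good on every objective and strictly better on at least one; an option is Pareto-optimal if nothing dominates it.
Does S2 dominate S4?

S2 vs S4: S2 is worse on network (15 vs 16), so it does not dominate S4.

No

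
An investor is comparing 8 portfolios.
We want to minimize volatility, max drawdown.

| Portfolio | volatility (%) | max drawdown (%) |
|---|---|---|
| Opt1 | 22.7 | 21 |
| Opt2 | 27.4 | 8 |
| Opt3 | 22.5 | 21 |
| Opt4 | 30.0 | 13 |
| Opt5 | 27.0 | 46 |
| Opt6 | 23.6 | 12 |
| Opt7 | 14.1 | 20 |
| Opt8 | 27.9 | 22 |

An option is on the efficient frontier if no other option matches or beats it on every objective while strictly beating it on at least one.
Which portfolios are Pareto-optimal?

Opt1: dominated by Opt3 (volatility 22.5≤22.7, max drawdown 21≤21).
Opt2: not dominated (best max drawdown).
Opt3: dominated by Opt7 (volatility 14.1≤22.5, max drawdown 20≤21).
Opt4: dominated by Opt2 (volatility 27.4≤30.0, max drawdown 8≤13).
Opt5: dominated by Opt1 (volatility 22.7≤27.0, max drawdown 21≤46).
Opt6: not dominated.
Opt7: not dominated (best volatility).
Opt8: dominated by Opt1 (volatility 22.7≤27.9, max drawdown 21≤22).

Opt2, Opt6, Opt7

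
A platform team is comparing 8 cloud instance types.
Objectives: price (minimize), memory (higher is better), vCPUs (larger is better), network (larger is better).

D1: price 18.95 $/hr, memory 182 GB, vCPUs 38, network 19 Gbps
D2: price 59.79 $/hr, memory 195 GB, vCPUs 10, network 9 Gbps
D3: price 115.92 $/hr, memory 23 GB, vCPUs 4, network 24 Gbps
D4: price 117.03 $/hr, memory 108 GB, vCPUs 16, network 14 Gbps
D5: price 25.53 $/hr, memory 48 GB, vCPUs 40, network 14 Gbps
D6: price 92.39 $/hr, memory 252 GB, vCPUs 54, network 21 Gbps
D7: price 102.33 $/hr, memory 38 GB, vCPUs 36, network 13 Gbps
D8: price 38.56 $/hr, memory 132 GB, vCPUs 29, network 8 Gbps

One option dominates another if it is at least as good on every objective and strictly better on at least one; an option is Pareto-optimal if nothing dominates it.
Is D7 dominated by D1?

Yes

D1 vs D7: price 18.95≤102.33, memory 182≥38, vCPUs 38≥36, network 19≥13 — D1 is at least as good on every objective with at least one strict improvement.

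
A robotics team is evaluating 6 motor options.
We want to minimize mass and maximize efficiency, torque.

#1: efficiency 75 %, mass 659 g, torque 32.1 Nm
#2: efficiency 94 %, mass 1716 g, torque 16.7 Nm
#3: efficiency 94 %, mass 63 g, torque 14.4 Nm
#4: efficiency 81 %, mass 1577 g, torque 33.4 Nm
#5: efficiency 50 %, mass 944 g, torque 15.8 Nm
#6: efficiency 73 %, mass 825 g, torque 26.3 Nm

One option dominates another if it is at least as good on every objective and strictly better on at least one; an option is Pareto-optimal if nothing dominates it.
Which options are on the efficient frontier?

#1, #2, #3, #4

#1: not dominated.
#2: not dominated.
#3: not dominated (best mass).
#4: not dominated (best torque).
#5: dominated by #1 (efficiency 75≥50, mass 659≤944, torque 32.1≥15.8).
#6: dominated by #1 (efficiency 75≥73, mass 659≤825, torque 32.1≥26.3).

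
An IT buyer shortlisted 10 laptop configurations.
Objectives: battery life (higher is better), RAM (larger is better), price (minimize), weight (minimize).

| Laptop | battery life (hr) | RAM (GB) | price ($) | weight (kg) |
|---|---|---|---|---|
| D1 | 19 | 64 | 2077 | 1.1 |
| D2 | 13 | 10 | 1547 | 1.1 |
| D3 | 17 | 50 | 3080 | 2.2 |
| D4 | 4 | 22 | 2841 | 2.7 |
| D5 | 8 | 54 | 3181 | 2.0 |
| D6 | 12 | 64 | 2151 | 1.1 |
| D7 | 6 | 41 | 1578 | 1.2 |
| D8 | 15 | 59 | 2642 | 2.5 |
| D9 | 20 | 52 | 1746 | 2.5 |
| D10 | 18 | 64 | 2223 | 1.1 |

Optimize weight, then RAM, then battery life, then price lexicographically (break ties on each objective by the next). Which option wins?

D1

First minimize weight: best is 1.1, kept {D1, D2, D6, D10}.
Then maximize RAM: best is 64, kept {D1, D6, D10}.
Then maximize battery life: best is 19, kept {D1}.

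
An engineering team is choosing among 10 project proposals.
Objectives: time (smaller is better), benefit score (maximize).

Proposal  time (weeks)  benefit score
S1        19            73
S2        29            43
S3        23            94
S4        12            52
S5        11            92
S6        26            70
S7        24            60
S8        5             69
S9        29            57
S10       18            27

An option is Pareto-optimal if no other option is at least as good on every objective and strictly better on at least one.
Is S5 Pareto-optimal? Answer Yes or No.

S1: worse on time (19 vs 11).
S2: worse on time (29 vs 11).
S3: worse on time (23 vs 11).
S4: worse on time (12 vs 11).
S6: worse on time (26 vs 11).
S7: worse on time (24 vs 11).
S8: worse on benefit score (69 vs 92).
S9: worse on time (29 vs 11).
S10: worse on time (18 vs 11).
No option is at least as good as S5 on every objective and strictly better on one.

Yes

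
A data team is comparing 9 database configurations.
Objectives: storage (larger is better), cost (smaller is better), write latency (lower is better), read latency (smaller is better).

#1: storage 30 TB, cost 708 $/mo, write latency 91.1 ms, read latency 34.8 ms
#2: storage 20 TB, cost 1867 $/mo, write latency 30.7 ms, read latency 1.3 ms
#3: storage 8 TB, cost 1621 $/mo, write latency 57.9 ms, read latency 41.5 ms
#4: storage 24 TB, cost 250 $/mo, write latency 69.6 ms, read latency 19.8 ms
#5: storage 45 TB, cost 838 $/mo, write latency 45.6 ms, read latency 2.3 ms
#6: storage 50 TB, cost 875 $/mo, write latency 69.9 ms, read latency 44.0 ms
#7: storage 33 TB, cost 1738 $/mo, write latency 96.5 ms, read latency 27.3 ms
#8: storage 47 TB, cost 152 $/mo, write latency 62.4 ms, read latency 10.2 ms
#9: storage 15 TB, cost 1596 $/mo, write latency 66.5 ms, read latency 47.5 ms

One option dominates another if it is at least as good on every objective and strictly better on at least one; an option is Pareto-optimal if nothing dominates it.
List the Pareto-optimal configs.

#2, #5, #6, #8

#1: dominated by #8 (storage 47≥30, cost 152≤708, write latency 62.4≤91.1, read latency 10.2≤34.8).
#2: not dominated (best write latency).
#3: dominated by #5 (storage 45≥8, cost 838≤1621, write latency 45.6≤57.9, read latency 2.3≤41.5).
#4: dominated by #8 (storage 47≥24, cost 152≤250, write latency 62.4≤69.6, read latency 10.2≤19.8).
#5: not dominated.
#6: not dominated (best storage).
#7: dominated by #5 (storage 45≥33, cost 838≤1738, write latency 45.6≤96.5, read latency 2.3≤27.3).
#8: not dominated (best cost).
#9: dominated by #5 (storage 45≥15, cost 838≤1596, write latency 45.6≤66.5, read latency 2.3≤47.5).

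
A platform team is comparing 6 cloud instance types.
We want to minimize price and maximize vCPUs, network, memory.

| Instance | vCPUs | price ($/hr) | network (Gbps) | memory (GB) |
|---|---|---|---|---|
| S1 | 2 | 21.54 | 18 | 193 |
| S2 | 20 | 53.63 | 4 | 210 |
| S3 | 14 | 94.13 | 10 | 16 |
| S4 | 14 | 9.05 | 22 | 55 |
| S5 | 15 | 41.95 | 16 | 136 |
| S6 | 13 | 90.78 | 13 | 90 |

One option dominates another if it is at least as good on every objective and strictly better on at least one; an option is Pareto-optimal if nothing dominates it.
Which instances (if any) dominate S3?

S4, S5

S4: vCPUs 14≥14, price 9.05≤94.13, network 22≥10, memory 55≥16 — dominates S3.
S5: vCPUs 15≥14, price 41.95≤94.13, network 16≥10, memory 136≥16 — dominates S3.
Others (S1, S2, S6) are each worse than S3 on at least one objective.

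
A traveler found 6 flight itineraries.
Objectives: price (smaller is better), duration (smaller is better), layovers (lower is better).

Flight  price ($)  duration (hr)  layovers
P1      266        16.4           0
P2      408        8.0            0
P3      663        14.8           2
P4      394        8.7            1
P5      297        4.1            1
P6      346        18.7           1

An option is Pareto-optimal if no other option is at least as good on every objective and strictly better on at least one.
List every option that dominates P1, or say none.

none

P2: worse on price (408 vs 266).
P3: worse on price (663 vs 266).
P4: worse on price (394 vs 266).
P5: worse on price (297 vs 266).
P6: worse on price (346 vs 266).
No option dominates P1.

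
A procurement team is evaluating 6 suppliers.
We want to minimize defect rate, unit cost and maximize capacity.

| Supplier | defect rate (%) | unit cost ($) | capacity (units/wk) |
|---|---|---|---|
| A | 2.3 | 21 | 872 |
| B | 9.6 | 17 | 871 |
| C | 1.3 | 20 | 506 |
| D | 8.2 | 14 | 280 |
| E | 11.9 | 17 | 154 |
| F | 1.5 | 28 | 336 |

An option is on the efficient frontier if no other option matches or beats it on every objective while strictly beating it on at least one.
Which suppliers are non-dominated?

A: not dominated (best capacity).
B: not dominated.
C: not dominated (best defect rate).
D: not dominated (best unit cost).
E: dominated by B (defect rate 9.6≤11.9, unit cost 17≤17, capacity 871≥154).
F: dominated by C (defect rate 1.3≤1.5, unit cost 20≤28, capacity 506≥336).

A, B, C, D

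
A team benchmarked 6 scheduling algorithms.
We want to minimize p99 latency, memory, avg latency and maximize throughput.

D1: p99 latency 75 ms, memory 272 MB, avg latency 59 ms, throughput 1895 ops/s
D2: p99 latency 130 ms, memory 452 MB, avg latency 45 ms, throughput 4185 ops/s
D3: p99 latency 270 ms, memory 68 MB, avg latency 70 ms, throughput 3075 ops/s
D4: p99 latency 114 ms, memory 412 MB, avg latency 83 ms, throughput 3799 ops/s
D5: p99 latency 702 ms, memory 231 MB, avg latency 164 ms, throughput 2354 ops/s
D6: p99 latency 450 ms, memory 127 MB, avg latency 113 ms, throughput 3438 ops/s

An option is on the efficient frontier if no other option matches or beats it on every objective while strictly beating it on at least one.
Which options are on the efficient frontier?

D1: not dominated (best p99 latency).
D2: not dominated (best avg latency).
D3: not dominated (best memory).
D4: not dominated.
D5: dominated by D3 (p99 latency 270≤702, memory 68≤231, avg latency 70≤164, throughput 3075≥2354).
D6: not dominated.

D1, D2, D3, D4, D6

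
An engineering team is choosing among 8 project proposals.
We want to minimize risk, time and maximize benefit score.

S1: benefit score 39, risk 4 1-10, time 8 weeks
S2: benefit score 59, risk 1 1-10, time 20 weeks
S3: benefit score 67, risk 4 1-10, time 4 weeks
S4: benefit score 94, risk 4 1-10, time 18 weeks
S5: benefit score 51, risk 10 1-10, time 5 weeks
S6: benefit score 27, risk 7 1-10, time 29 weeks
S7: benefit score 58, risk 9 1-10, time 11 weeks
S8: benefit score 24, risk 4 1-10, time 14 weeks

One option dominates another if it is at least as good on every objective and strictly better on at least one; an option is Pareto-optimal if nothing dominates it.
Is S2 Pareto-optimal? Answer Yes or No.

Yes

S1: worse on benefit score (39 vs 59).
S3: worse on risk (4 vs 1).
S4: worse on risk (4 vs 1).
S5: worse on benefit score (51 vs 59).
S6: worse on benefit score (27 vs 59).
S7: worse on benefit score (58 vs 59).
S8: worse on benefit score (24 vs 59).
No option is at least as good as S2 on every objective and strictly better on one.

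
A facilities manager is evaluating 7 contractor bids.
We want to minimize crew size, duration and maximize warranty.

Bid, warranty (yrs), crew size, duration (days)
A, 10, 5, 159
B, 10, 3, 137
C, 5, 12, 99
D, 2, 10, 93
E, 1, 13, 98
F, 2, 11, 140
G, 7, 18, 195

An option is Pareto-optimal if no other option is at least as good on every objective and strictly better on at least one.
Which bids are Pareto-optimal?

B, C, D

A: dominated by B (warranty 10≥10, crew size 3≤5, duration 137≤159).
B: not dominated (best crew size).
C: not dominated.
D: not dominated (best duration).
E: dominated by D (warranty 2≥1, crew size 10≤13, duration 93≤98).
F: dominated by B (warranty 10≥2, crew size 3≤11, duration 137≤140).
G: dominated by A (warranty 10≥7, crew size 5≤18, duration 159≤195).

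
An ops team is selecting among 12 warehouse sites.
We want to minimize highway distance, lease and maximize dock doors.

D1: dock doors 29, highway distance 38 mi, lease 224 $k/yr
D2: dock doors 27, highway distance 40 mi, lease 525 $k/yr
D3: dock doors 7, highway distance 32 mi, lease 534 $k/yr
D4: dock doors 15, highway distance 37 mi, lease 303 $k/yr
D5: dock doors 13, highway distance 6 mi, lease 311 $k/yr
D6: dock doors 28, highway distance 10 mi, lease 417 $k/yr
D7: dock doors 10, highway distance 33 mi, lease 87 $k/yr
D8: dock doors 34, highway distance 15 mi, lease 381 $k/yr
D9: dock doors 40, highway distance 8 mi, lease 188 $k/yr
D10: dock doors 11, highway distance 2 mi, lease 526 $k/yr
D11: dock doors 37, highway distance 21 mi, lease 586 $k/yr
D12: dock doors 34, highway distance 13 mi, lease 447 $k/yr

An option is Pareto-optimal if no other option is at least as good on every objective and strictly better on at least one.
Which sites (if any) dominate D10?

none

D1: worse on highway distance (38 vs 2).
D2: worse on highway distance (40 vs 2).
D3: worse on dock doors (7 vs 11).
D4: worse on highway distance (37 vs 2).
D5: worse on highway distance (6 vs 2).
D6: worse on highway distance (10 vs 2).
D7: worse on dock doors (10 vs 11).
D8: worse on highway distance (15 vs 2).
D9: worse on highway distance (8 vs 2).
D11: worse on highway distance (21 vs 2).
D12: worse on highway distance (13 vs 2).
No option dominates D10.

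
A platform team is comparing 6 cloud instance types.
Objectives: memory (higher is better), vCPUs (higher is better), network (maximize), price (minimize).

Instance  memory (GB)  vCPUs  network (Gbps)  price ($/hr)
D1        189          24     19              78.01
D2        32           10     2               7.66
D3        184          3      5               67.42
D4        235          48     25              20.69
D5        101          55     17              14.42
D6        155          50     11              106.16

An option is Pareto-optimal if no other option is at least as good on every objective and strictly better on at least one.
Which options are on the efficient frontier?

D2, D4, D5, D6

D1: dominated by D4 (memory 235≥189, vCPUs 48≥24, network 25≥19, price 20.69≤78.01).
D2: not dominated (best price).
D3: dominated by D4 (memory 235≥184, vCPUs 48≥3, network 25≥5, price 20.69≤67.42).
D4: not dominated (best memory).
D5: not dominated (best vCPUs).
D6: not dominated.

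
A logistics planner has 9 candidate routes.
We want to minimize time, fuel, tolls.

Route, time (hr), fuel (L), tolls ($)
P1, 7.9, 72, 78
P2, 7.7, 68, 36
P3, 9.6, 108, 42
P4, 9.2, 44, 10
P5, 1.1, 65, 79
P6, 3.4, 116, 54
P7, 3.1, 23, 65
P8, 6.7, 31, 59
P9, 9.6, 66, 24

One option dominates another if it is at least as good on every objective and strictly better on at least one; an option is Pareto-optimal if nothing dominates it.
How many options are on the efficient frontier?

6

P1: dominated by P2 (time 7.7≤7.9, fuel 68≤72, tolls 36≤78).
P2: not dominated.
P3: dominated by P2 (time 7.7≤9.6, fuel 68≤108, tolls 36≤42).
P4: not dominated (best tolls).
P5: not dominated (best time).
P6: not dominated.
P7: not dominated (best fuel).
P8: not dominated.
P9: dominated by P4 (time 9.2≤9.6, fuel 44≤66, tolls 10≤24).
Pareto-optimal: P2, P4, P5, P6, P7, P8 → 6.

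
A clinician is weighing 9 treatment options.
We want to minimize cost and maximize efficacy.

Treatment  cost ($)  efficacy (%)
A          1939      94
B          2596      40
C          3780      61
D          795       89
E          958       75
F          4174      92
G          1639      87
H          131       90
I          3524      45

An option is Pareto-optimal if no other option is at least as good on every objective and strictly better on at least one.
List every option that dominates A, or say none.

B: worse on cost (2596 vs 1939).
C: worse on cost (3780 vs 1939).
D: worse on efficacy (89 vs 94).
E: worse on efficacy (75 vs 94).
F: worse on cost (4174 vs 1939).
G: worse on efficacy (87 vs 94).
H: worse on efficacy (90 vs 94).
I: worse on cost (3524 vs 1939).
No option dominates A.

none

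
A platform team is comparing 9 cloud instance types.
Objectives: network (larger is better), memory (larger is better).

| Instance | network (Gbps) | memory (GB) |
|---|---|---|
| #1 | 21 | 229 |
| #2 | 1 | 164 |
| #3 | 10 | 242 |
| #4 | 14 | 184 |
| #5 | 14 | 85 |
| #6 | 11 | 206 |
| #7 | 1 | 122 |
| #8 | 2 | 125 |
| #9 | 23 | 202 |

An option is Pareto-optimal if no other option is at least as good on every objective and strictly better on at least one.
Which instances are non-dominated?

#1, #3, #9

#1: not dominated.
#2: dominated by #1 (network 21≥1, memory 229≥164).
#3: not dominated (best memory).
#4: dominated by #1 (network 21≥14, memory 229≥184).
#5: dominated by #1 (network 21≥14, memory 229≥85).
#6: dominated by #1 (network 21≥11, memory 229≥206).
#7: dominated by #1 (network 21≥1, memory 229≥122).
#8: dominated by #1 (network 21≥2, memory 229≥125).
#9: not dominated (best network).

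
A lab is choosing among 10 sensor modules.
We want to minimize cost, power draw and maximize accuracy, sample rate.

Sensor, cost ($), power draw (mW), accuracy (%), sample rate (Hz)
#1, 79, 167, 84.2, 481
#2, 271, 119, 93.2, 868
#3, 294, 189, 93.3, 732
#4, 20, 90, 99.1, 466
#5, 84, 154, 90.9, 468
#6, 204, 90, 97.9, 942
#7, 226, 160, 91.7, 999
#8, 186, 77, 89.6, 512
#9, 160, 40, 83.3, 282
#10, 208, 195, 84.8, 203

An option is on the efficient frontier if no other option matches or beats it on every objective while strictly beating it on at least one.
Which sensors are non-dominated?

#1, #4, #5, #6, #7, #8, #9

#1: not dominated.
#2: dominated by #6 (cost 204≤271, power draw 90≤119, accuracy 97.9≥93.2, sample rate 942≥868).
#3: dominated by #6 (cost 204≤294, power draw 90≤189, accuracy 97.9≥93.3, sample rate 942≥732).
#4: not dominated (best cost).
#5: not dominated.
#6: not dominated.
#7: not dominated (best sample rate).
#8: not dominated.
#9: not dominated (best power draw).
#10: dominated by #4 (cost 20≤208, power draw 90≤195, accuracy 99.1≥84.8, sample rate 466≥203).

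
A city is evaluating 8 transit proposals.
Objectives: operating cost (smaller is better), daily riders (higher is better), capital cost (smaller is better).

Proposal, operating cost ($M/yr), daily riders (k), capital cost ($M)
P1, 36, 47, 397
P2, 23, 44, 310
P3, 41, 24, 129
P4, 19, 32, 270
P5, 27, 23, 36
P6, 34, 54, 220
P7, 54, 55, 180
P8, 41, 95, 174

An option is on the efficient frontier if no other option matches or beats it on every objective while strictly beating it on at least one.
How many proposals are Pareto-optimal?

6

P1: dominated by P6 (operating cost 34≤36, daily riders 54≥47, capital cost 220≤397).
P2: not dominated.
P3: not dominated.
P4: not dominated (best operating cost).
P5: not dominated (best capital cost).
P6: not dominated.
P7: dominated by P8 (operating cost 41≤54, daily riders 95≥55, capital cost 174≤180).
P8: not dominated (best daily riders).
Pareto-optimal: P2, P3, P4, P5, P6, P8 → 6.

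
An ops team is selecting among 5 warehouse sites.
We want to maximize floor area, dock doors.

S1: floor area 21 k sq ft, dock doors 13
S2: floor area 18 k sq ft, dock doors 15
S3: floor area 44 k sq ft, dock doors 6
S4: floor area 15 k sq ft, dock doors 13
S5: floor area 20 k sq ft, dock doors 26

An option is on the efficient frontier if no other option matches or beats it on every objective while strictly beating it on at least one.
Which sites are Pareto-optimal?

S1: not dominated.
S2: dominated by S5 (floor area 20≥18, dock doors 26≥15).
S3: not dominated (best floor area).
S4: dominated by S1 (floor area 21≥15, dock doors 13≥13).
S5: not dominated (best dock doors).

S1, S3, S5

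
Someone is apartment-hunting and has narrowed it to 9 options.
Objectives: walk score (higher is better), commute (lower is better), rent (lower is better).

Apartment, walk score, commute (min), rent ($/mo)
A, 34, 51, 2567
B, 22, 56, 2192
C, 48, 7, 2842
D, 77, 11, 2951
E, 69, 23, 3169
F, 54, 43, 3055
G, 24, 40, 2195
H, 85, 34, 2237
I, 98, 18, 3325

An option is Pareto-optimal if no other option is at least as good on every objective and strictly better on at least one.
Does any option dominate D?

No

A: worse on walk score (34 vs 77).
B: worse on walk score (22 vs 77).
C: worse on walk score (48 vs 77).
E: worse on walk score (69 vs 77).
F: worse on walk score (54 vs 77).
G: worse on walk score (24 vs 77).
H: worse on commute (34 vs 11).
I: worse on commute (18 vs 11).
No option is at least as good as D on every objective and strictly better on one.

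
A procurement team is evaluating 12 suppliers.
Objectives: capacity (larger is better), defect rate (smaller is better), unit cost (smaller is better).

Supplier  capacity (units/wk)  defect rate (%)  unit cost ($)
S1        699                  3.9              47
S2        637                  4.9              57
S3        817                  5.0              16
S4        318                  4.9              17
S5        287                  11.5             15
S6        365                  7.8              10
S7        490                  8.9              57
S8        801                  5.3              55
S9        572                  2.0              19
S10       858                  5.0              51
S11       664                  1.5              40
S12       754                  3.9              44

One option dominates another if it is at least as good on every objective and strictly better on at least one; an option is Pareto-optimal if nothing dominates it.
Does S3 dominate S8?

Yes

S3 vs S8: capacity 817≥801, defect rate 5.0≤5.3, unit cost 16≤55 — S3 is at least as good on every objective with at least one strict improvement.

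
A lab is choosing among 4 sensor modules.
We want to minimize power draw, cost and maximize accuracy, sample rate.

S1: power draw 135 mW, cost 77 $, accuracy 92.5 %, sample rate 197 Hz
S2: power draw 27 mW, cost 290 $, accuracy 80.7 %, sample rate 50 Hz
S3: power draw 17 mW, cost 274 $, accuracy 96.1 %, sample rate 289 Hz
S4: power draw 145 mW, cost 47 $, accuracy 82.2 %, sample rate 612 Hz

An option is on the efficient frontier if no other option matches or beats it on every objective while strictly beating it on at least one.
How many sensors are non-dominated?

3

S1: not dominated.
S2: dominated by S3 (power draw 17≤27, cost 274≤290, accuracy 96.1≥80.7, sample rate 289≥50).
S3: not dominated (best power draw).
S4: not dominated (best cost).
Pareto-optimal: S1, S3, S4 → 3.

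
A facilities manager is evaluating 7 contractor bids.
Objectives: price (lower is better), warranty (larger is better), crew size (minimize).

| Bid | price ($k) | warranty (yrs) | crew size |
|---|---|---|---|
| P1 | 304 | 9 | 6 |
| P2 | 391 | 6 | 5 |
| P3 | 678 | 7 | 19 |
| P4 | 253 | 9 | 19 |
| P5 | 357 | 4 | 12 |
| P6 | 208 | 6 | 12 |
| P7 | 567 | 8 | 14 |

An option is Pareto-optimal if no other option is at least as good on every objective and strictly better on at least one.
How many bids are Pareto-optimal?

P1: not dominated.
P2: not dominated (best crew size).
P3: dominated by P1 (price 304≤678, warranty 9≥7, crew size 6≤19).
P4: not dominated.
P5: dominated by P1 (price 304≤357, warranty 9≥4, crew size 6≤12).
P6: not dominated (best price).
P7: dominated by P1 (price 304≤567, warranty 9≥8, crew size 6≤14).
Pareto-optimal: P1, P2, P4, P6 → 4.

4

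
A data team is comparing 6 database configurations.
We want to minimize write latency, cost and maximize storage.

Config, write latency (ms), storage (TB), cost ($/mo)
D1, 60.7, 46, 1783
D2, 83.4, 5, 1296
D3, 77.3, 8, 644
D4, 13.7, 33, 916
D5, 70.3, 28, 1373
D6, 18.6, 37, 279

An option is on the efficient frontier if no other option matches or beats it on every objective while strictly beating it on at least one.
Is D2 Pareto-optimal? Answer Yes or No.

D3 vs D2: write latency 77.3≤83.4, storage 8≥5, cost 644≤1296 — D3 is at least as good on every objective and strictly better on at least one, so D3 dominates D2.

No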